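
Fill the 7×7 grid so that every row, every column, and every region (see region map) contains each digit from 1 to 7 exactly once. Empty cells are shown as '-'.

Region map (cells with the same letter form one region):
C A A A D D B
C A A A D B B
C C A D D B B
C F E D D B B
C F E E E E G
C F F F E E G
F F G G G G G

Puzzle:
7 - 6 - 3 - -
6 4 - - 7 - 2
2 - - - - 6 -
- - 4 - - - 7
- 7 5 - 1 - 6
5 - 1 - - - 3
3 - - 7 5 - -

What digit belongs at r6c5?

6

r2c3 = 3: row 2 has {2,4,6,7}; col 3 has {1,4,5,6}; region has {4,6} → only 3 remains.
r3c3 = 7: row 3 has {2,6}; col 3 has {1,3,4,5,6}; region has {3,4,6} → only 7 remains.
r3c5 = 4: row 3 has {2,6,7}; col 5 has {1,3,5,7}; region has {3,7} → only 4 remains.
r4c1 = 1: row 4 has {4,7}; col 1 has {2,3,5,6,7}; region has {2,5,6,7} → only 1 remains.
r5c1 = 4: row 5 has {1,5,6,7}; col 1 has {1,2,3,5,6,7}; region has {1,2,5,6,7} → only 4 remains.
r7c3 = 2: row 7 has {3,5,7}; col 3 has {1,3,4,5,6,7}; region has {3,5,6,7} → only 2 remains.
r3c2 = 3: row 3 has {2,4,6,7}; col 2 has {4,7}; region has {1,2,4,5,6,7} → only 3 remains.
r7c2 = 6: row 7 has {2,3,5,7}; col 2 has {3,4,7}; region has {1,3,7} → only 6 remains.
r6c2 = 2: row 6 has {1,3,5}; col 2 has {3,4,6,7}; region has {1,3,6,7} → only 2 remains.
r6c4 = 4: row 6 has {1,2,3,5}; col 4 has {7}; region has {1,2,3,6,7} → only 4 remains.
r6c5 = 6: row 6 has {1,2,3,4,5}; col 5 has {1,3,4,5,7}; region has {1,4,5} → only 6 remains.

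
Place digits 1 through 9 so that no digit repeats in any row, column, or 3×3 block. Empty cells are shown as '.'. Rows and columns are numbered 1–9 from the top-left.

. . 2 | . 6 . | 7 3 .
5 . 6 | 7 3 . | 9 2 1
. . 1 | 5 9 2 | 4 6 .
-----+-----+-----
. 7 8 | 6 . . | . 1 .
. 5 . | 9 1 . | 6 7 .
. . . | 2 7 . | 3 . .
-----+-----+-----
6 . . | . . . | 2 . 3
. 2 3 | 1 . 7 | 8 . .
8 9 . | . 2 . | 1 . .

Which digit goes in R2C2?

8

R3C9 = 8: row 3 has {1,2,4,5,6,9}; col 9 has {1,3}; box has {1,2,3,4,6,7,9} → only 8 remains.
R4C7 = 5: row 4 has {1,6,7,8}; col 7 has {1,2,3,4,6,7,8,9}; box has {1,3,6,7} → only 5 remains.
R5C3 = 4: row 5 has {1,5,6,7,9}; col 3 has {1,2,3,6,8}; box has {5,7,8} → only 4 remains.
R5C9 = 2: row 5 has {1,4,5,6,7,9}; col 9 has {1,3,8}; box has {1,3,5,6,7} → only 2 remains.
R6C3 = 9: row 6 has {2,3,7}; col 3 has {1,2,3,4,6,8}; box has {4,5,7,8} → only 9 remains.
R6C9 = 4: row 6 has {2,3,7,9}; col 9 has {1,2,3,8}; box has {1,2,3,5,6,7} → only 4 remains.
R8C1 = 4: row 8 has {1,2,3,7,8}; col 1 has {5,6,8}; box has {2,3,6,8,9} → only 4 remains.
R8C5 = 5: row 8 has {1,2,3,4,7,8}; col 5 has {1,2,3,6,7,9}; box has {1,2,7} → only 5 remains.
R8C8 = 9: row 8 has {1,2,3,4,5,7,8}; col 8 has {1,2,3,6,7}; box has {1,2,3,8} → only 9 remains.
R8C9 = 6: row 8 has {1,2,3,4,5,7,8,9}; col 9 has {1,2,3,4,8}; box has {1,2,3,8,9} → only 6 remains.
R1C1 = 9: row 1 has {2,3,6,7}; col 1 has {4,5,6,8}; box has {1,2,5,6} → only 9 remains.
R1C9 = 5: row 1 has {2,3,6,7,9}; col 9 has {1,2,3,4,6,8}; box has {1,2,3,4,6,7,8,9} → only 5 remains.
R3C2 = 3: row 3 has {1,2,4,5,6,8,9}; col 2 has {2,5,7,9}; box has {1,2,5,6,9} → only 3 remains.
R4C5 = 4: row 4 has {1,5,6,7,8}; col 5 has {1,2,3,5,6,7,9}; box has {1,2,6,7,9} → only 4 remains.
R4C6 = 3: row 4 has {1,4,5,6,7,8}; col 6 has {2,7}; box has {1,2,4,6,7,9} → only 3 remains.
R4C9 = 9: row 4 has {1,3,4,5,6,7,8}; col 9 has {1,2,3,4,5,6,8}; box has {1,2,3,4,5,6,7} → only 9 remains.
R5C1 = 3: row 5 has {1,2,4,5,6,7,9}; col 1 has {4,5,6,8,9}; box has {4,5,7,8,9} → only 3 remains.
R5C6 = 8: row 5 has {1,2,3,4,5,6,7,9}; col 6 has {2,3,7}; box has {1,2,3,4,6,7,9} → only 8 remains.
R6C1 = 1: row 6 has {2,3,4,7,9}; col 1 has {3,4,5,6,8,9}; box has {3,4,5,7,8,9} → only 1 remains.
R6C2 = 6: row 6 has {1,2,3,4,7,9}; col 2 has {2,3,5,7,9}; box has {1,3,4,5,7,8,9} → only 6 remains.
R6C6 = 5: row 6 has {1,2,3,4,6,7,9}; col 6 has {2,3,7,8}; box has {1,2,3,4,6,7,8,9} → only 5 remains.
R6C8 = 8: row 6 has {1,2,3,4,5,6,7,9}; col 8 has {1,2,3,6,7,9}; box has {1,2,3,4,5,6,7,9} → only 8 remains.
R7C2 = 1: row 7 has {2,3,6}; col 2 has {2,3,5,6,7,9}; box has {2,3,4,6,8,9} → only 1 remains.
R7C5 = 8: row 7 has {1,2,3,6}; col 5 has {1,2,3,4,5,6,7,9}; box has {1,2,5,7} → only 8 remains.
R9C9 = 7: row 9 has {1,2,8,9}; col 9 has {1,2,3,4,5,6,8,9}; box has {1,2,3,6,8,9} → only 7 remains.
R2C6 = 4: row 2 has {1,2,3,5,6,7,9}; col 6 has {2,3,5,7,8}; box has {2,3,5,6,7,9} → only 4 remains.
R3C1 = 7: row 3 has {1,2,3,4,5,6,8,9}; col 1 has {1,3,4,5,6,8,9}; box has {1,2,3,5,6,9} → only 7 remains.
R4C1 = 2: row 4 has {1,3,4,5,6,7,8,9}; col 1 has {1,3,4,5,6,7,8,9}; box has {1,3,4,5,6,7,8,9} → only 2 remains.
R7C4 = 4: row 7 has {1,2,3,6,8}; col 4 has {1,2,5,6,7,9}; box has {1,2,5,7,8} → only 4 remains.
R7C6 = 9: row 7 has {1,2,3,4,6,8}; col 6 has {2,3,4,5,7,8}; box has {1,2,4,5,7,8} → only 9 remains.
R7C8 = 5: row 7 has {1,2,3,4,6,8,9}; col 8 has {1,2,3,6,7,8,9}; box has {1,2,3,6,7,8,9} → only 5 remains.
R9C3 = 5: row 9 has {1,2,7,8,9}; col 3 has {1,2,3,4,6,8,9}; box has {1,2,3,4,6,8,9} → only 5 remains.
R9C4 = 3: row 9 has {1,2,5,7,8,9}; col 4 has {1,2,4,5,6,7,9}; box has {1,2,4,5,7,8,9} → only 3 remains.
R9C6 = 6: row 9 has {1,2,3,5,7,8,9}; col 6 has {2,3,4,5,7,8,9}; box has {1,2,3,4,5,7,8,9} → only 6 remains.
R9C8 = 4: row 9 has {1,2,3,5,6,7,8,9}; col 8 has {1,2,3,5,6,7,8,9}; box has {1,2,3,5,6,7,8,9} → only 4 remains.
R1C4 = 8: row 1 has {2,3,5,6,7,9}; col 4 has {1,2,3,4,5,6,7,9}; box has {2,3,4,5,6,7,9} → only 8 remains.
R1C6 = 1: row 1 has {2,3,5,6,7,8,9}; col 6 has {2,3,4,5,6,7,8,9}; box has {2,3,4,5,6,7,8,9} → only 1 remains.
R2C2 = 8: row 2 has {1,2,3,4,5,6,7,9}; col 2 has {1,2,3,5,6,7,9}; box has {1,2,3,5,6,7,9} → only 8 remains.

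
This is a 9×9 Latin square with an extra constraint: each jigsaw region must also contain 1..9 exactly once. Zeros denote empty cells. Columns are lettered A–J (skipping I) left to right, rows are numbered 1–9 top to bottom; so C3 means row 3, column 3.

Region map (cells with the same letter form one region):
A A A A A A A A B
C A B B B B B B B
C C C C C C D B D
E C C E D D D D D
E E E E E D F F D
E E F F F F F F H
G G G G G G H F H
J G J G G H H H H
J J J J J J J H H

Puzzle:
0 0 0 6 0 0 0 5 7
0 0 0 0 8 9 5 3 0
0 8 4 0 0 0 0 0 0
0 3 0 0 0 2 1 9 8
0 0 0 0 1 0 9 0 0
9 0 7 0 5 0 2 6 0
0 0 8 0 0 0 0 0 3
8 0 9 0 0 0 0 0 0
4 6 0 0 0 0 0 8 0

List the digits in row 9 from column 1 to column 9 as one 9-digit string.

H5 = 4 (sole candidate).
B6 = 4 (sole candidate).
J6 = 1 (sole candidate).
H7 = 1 (sole candidate).
H3 = 2 (sole candidate).
H8 = 7 (sole candidate).
G3 = 3 (hidden single in row 3).
G9 = 7: row 9 has {4,6,8}; col 7 has {1,2,3,5,9}; region has {4,6,8,9} → only 7 remains.
E4 = 4 (hidden single in row 4).
D5 = 8 (hidden single in row 5).
D6 = 3 (sole candidate).
F6 = 8 (sole candidate).
G1 = 8 (hidden single in row 1).
F1 = 4 (hidden single in row 1).
E8 = 3 (hidden single in row 8).
E9 = 2: row 9 has {4,6,7,8}; col 5 has {1,3,4,5,8}; region has {4,6,7,8,9} → only 2 remains.
E1 = 9 (sole candidate).
D3 = 9 (hidden single in row 3).
B7 = 9 (hidden single in row 7).
J9 = 9: in row 9, 9 can only go here (every other open cell in that row sees a 9).
F9 = 3: in column 6, 3 can only go here (every other open cell in that column sees a 3).
F3 = 1 (hidden single in column 6).
A1 = 1 (hidden single in column 1).
B1 = 2 (sole candidate).
C1 = 3 (sole candidate).
B2 = 7 (sole candidate).
B5 = 5 (sole candidate).
J5 = 6 (sole candidate).
B8 = 1 (sole candidate).
J2 = 4 (sole candidate).
J3 = 5 (sole candidate).
D4 = 7 (sole candidate).
C5 = 2 (sole candidate).
F5 = 7 (sole candidate).
J8 = 2 (sole candidate).
D2 = 1 (sole candidate).
A4 = 6 (sole candidate).
C4 = 5 (sole candidate).
A5 = 3 (sole candidate).
C9 = 1: row 9 has {2,3,4,6,7,8,9}; col 3 has {2,3,4,5,7,8,9}; region has {2,3,4,6,7,8,9} → only 1 remains.
D9 = 5: row 9 has {1,2,3,4,6,7,8,9}; col 4 has {1,3,6,7,8,9}; region has {1,2,3,4,6,7,8,9} → only 5 remains.

461523789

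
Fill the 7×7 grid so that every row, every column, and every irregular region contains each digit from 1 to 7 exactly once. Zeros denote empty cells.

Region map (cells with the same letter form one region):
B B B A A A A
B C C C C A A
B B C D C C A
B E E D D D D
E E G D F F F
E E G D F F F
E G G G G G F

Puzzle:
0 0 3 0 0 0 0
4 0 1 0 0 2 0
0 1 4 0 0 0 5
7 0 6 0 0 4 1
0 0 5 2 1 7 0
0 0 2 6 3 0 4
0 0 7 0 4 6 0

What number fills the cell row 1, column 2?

row 1, column 6 = 1: row 1 has {3}; col 6 has {2,4,6,7}; region has {2,5} → only 1 remains.
row 3, column 6 = 3: row 3 has {1,4,5}; col 6 has {1,2,4,6,7}; region has {1,4} → only 3 remains.
row 4, column 5 = 5: row 4 has {1,4,6,7}; col 5 has {1,3,4}; region has {1,2,4,6} → only 5 remains.
row 5, column 1 = 3: row 5 has {1,2,5,7}; col 1 has {4,7}; region has {6} → only 3 remains.
row 5, column 2 = 4: row 5 has {1,2,3,5,7}; col 2 has {1}; region has {3,6} → only 4 remains.
row 5, column 7 = 6: row 5 has {1,2,3,4,5,7}; col 7 has {1,4,5}; region has {1,3,4,7} → only 6 remains.
row 6, column 6 = 5: row 6 has {2,3,4,6}; col 6 has {1,2,3,4,6,7}; region has {1,3,4,6,7} → only 5 remains.
row 7, column 2 = 3: row 7 has {4,6,7}; col 2 has {1,4}; region has {2,4,5,6,7} → only 3 remains.
row 7, column 4 = 1: row 7 has {3,4,6,7}; col 4 has {2,6}; region has {2,3,4,5,6,7} → only 1 remains.
row 7, column 7 = 2: row 7 has {1,3,4,6,7}; col 7 has {1,4,5,6}; region has {1,3,4,5,6,7} → only 2 remains.
row 1, column 7 = 7: row 1 has {1,3}; col 7 has {1,2,4,5,6}; region has {1,2,5} → only 7 remains.
row 2, column 7 = 3: row 2 has {1,2,4}; col 7 has {1,2,4,5,6,7}; region has {1,2,5,7} → only 3 remains.
row 3, column 4 = 7: row 3 has {1,3,4,5}; col 4 has {1,2,6}; region has {1,2,4,5,6} → only 7 remains.
row 4, column 2 = 2: row 4 has {1,4,5,6,7}; col 2 has {1,3,4}; region has {3,4,6} → only 2 remains.
row 4, column 4 = 3: row 4 has {1,2,4,5,6,7}; col 4 has {1,2,6,7}; region has {1,2,4,5,6,7} → only 3 remains.
row 6, column 1 = 1: row 6 has {2,3,4,5,6}; col 1 has {3,4,7}; region has {2,3,4,6} → only 1 remains.
row 6, column 2 = 7: row 6 has {1,2,3,4,5,6}; col 2 has {1,2,3,4}; region has {1,2,3,4,6} → only 7 remains.
row 7, column 1 = 5: row 7 has {1,2,3,4,6,7}; col 1 has {1,3,4,7}; region has {1,2,3,4,6,7} → only 5 remains.
row 1, column 4 = 4: row 1 has {1,3,7}; col 4 has {1,2,3,6,7}; region has {1,2,3,5,7} → only 4 remains.
row 1, column 5 = 6: row 1 has {1,3,4,7}; col 5 has {1,3,4,5}; region has {1,2,3,4,5,7} → only 6 remains.
row 2, column 4 = 5: row 2 has {1,2,3,4}; col 4 has {1,2,3,4,6,7}; region has {1,3,4} → only 5 remains.
row 2, column 5 = 7: row 2 has {1,2,3,4,5}; col 5 has {1,3,4,5,6}; region has {1,3,4,5} → only 7 remains.
row 3, column 5 = 2: row 3 has {1,3,4,5,7}; col 5 has {1,3,4,5,6,7}; region has {1,3,4,5,7} → only 2 remains.
row 1, column 1 = 2: row 1 has {1,3,4,6,7}; col 1 has {1,3,4,5,7}; region has {1,3,4,7} → only 2 remains.
row 1, column 2 = 5: row 1 has {1,2,3,4,6,7}; col 2 has {1,2,3,4,7}; region has {1,2,3,4,7} → only 5 remains.

5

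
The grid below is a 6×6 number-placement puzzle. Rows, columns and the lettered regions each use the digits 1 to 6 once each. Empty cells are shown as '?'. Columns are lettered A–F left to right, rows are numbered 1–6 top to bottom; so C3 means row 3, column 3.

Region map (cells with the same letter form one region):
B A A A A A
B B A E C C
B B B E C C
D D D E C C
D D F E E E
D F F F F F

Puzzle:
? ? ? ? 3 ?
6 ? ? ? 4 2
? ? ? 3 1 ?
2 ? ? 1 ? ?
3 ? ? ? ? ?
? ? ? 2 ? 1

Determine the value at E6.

D2 = 5: row 2 has {2,4,6}; col 4 has {1,2,3}; region has {1,3} → only 5 remains.
C2 = 1: row 2 has {2,4,5,6}; col 3 has {}; region has {3} → only 1 remains.
B2 = 3: row 2 has {1,2,4,5,6}; col 2 has {}; region has {6} → only 3 remains.
A1 = 1: in row 1, 1 can only go here (every other open cell in that row sees a 1).
F3 = 6: in row 3, 6 can only go here (every other open cell in that row sees a 6).
E4 = 5: row 4 has {1,2}; col 5 has {1,3,4}; region has {1,2,4,6} → only 5 remains.
F4 = 3: row 4 has {1,2,5}; col 6 has {1,2,6}; region has {1,2,4,5,6} → only 3 remains.
F5 = 4: row 5 has {3}; col 6 has {1,2,3,6}; region has {1,3,5} → only 4 remains.
E6 = 6: row 6 has {1,2}; col 5 has {1,3,4,5}; region has {1,2} → only 6 remains.

6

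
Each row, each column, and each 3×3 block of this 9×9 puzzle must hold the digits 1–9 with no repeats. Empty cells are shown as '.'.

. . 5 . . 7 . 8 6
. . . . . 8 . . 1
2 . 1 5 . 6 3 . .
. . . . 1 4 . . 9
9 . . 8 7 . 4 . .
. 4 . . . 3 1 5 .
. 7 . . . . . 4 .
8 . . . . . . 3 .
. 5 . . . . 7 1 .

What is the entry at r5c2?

r1c4 = 1 (hidden single in row 1).
r2c7 = 5 (hidden single in row 2).
r3c2 = 8 (hidden single in row 3).
r4c1 = 5 (hidden single in row 4).
r5c2 = 1: in row 5, 1 can only go here (every other open cell in that row sees a 1).

1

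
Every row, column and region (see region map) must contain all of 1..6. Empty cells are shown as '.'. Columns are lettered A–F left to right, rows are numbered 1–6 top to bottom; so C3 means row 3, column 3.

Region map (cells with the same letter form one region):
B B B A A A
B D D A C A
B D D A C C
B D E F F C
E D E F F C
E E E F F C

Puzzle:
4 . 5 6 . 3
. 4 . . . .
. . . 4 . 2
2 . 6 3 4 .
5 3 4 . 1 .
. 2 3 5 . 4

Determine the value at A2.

B1 = 1: row 1 has {3,4,5,6}; col 2 has {2,3,4}; region has {2,4,5} → only 1 remains.
E1 = 2: row 1 has {1,3,4,5,6}; col 5 has {1,4}; region has {3,4,6} → only 2 remains.
D2 = 1: row 2 has {4}; col 4 has {3,4,5,6}; region has {2,3,4,6} → only 1 remains.
F2 = 5: row 2 has {1,4}; col 6 has {2,3,4}; region has {1,2,3,4,6} → only 5 remains.
C3 = 1: row 3 has {2,4}; col 3 has {3,4,5,6}; region has {3,4} → only 1 remains.
B4 = 5: row 4 has {2,3,4,6}; col 2 has {1,2,3,4}; region has {1,3,4} → only 5 remains.
F4 = 1: row 4 has {2,3,4,5,6}; col 6 has {2,3,4,5}; region has {2,4} → only 1 remains.
D5 = 2: row 5 has {1,3,4,5}; col 4 has {1,3,4,5,6}; region has {1,3,4,5} → only 2 remains.
F5 = 6: row 5 has {1,2,3,4,5}; col 6 has {1,2,3,4,5}; region has {1,2,4} → only 6 remains.
A6 = 1: row 6 has {2,3,4,5}; col 1 has {2,4,5}; region has {2,3,4,5,6} → only 1 remains.
E6 = 6: row 6 has {1,2,3,4,5}; col 5 has {1,2,4}; region has {1,2,3,4,5} → only 6 remains.
C2 = 2: row 2 has {1,4,5}; col 3 has {1,3,4,5,6}; region has {1,3,4,5} → only 2 remains.
E2 = 3: row 2 has {1,2,4,5}; col 5 has {1,2,4,6}; region has {1,2,4,6} → only 3 remains.
B3 = 6: row 3 has {1,2,4}; col 2 has {1,2,3,4,5}; region has {1,2,3,4,5} → only 6 remains.
E3 = 5: row 3 has {1,2,4,6}; col 5 has {1,2,3,4,6}; region has {1,2,3,4,6} → only 5 remains.
A2 = 6: row 2 has {1,2,3,4,5}; col 1 has {1,2,4,5}; region has {1,2,4,5} → only 6 remains.

6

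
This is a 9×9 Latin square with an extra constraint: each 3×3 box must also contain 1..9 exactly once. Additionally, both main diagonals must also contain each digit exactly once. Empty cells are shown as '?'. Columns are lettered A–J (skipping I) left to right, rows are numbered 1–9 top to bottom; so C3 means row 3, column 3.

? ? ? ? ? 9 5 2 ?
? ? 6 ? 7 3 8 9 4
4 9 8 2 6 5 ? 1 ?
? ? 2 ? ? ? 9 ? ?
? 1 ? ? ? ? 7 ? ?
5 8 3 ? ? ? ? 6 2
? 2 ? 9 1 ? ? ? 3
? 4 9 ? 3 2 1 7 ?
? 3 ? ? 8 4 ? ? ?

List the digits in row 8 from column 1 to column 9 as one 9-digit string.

649532178

B1 = 7: row 1 has {2,5,9}; col 2 has {1,2,3,4,8,9}; box has {4,6,8,9} → only 7 remains.
C1 = 1: row 1 has {2,5,7,9}; col 3 has {2,3,6,8,9}; box has {4,6,7,8,9} → only 1 remains.
E1 = 4: row 1 has {1,2,5,7,9}; col 5 has {1,3,6,7,8}; box has {2,3,5,6,7,9} → only 4 remains.
J1 = 6: row 1 has {1,2,4,5,7,9}; col 9 has {2,3,4}; box has {1,2,4,5,8,9}; anti-diagonal has {4,9} → only 6 remains.
A2 = 2: row 2 has {3,4,6,7,8,9}; col 1 has {4,5}; box has {1,4,6,7,8,9} → only 2 remains.
B2 = 5: row 2 has {2,3,4,6,7,8,9}; col 2 has {1,2,3,4,7,8,9}; box has {1,2,4,6,7,8,9}; main diagonal has {7,8} → only 5 remains.
D2 = 1: row 2 has {2,3,4,5,6,7,8,9}; col 4 has {2,9}; box has {2,3,4,5,6,7,9} → only 1 remains.
G3 = 3: row 3 has {1,2,4,5,6,8,9}; col 7 has {1,5,7,8,9}; box has {1,2,4,5,6,8,9}; anti-diagonal has {4,6,9} → only 3 remains.
J3 = 7: row 3 has {1,2,3,4,5,6,8,9}; col 9 has {2,3,4,6}; box has {1,2,3,4,5,6,8,9} → only 7 remains.
B4 = 6: row 4 has {2,9}; col 2 has {1,2,3,4,5,7,8,9}; box has {1,2,3,5,8} → only 6 remains.
E4 = 5: row 4 has {2,6,9}; col 5 has {1,3,4,6,7,8}; box has {} → only 5 remains.
A5 = 9: row 5 has {1,7}; col 1 has {2,4,5}; box has {1,2,3,5,6,8} → only 9 remains.
C5 = 4: row 5 has {1,7,9}; col 3 has {1,2,3,6,8,9}; box has {1,2,3,5,6,8,9} → only 4 remains.
E5 = 2: row 5 has {1,4,7,9}; col 5 has {1,3,4,5,6,7,8}; box has {5}; main diagonal has {5,7,8}; anti-diagonal has {3,4,6,9} → only 2 remains.
D6 = 7: row 6 has {2,3,5,6,8}; col 4 has {1,2,9}; box has {2,5}; anti-diagonal has {2,3,4,6,9} → only 7 remains.
E6 = 9: row 6 has {2,3,5,6,7,8}; col 5 has {1,2,3,4,5,6,7,8}; box has {2,5,7} → only 9 remains.
F6 = 1: row 6 has {2,3,5,6,7,8,9}; col 6 has {2,3,4,5,9}; box has {2,5,7,9}; main diagonal has {2,5,7,8} → only 1 remains.
G6 = 4: row 6 has {1,2,3,5,6,7,8,9}; col 7 has {1,3,5,7,8,9}; box has {2,6,7,9} → only 4 remains.
C7 = 5: row 7 has {1,2,3,9}; col 3 has {1,2,3,4,6,8,9}; box has {2,3,4,9}; anti-diagonal has {2,3,4,6,7,9} → only 5 remains.
G7 = 6: row 7 has {1,2,3,5,9}; col 7 has {1,3,4,5,7,8,9}; box has {1,3,7}; main diagonal has {1,2,5,7,8} → only 6 remains.
A9 = 1: row 9 has {3,4,8}; col 1 has {2,4,5,9}; box has {2,3,4,5,9}; anti-diagonal has {2,3,4,5,6,7,9} → only 1 remains.
C9 = 7: row 9 has {1,3,4,8}; col 3 has {1,2,3,4,5,6,8,9}; box has {1,2,3,4,5,9} → only 7 remains.
G9 = 2: row 9 has {1,3,4,7,8}; col 7 has {1,3,4,5,6,7,8,9}; box has {1,3,6,7} → only 2 remains.
H9 = 5: row 9 has {1,2,3,4,7,8}; col 8 has {1,2,6,7,9}; box has {1,2,3,6,7} → only 5 remains.
J9 = 9: row 9 has {1,2,3,4,5,7,8}; col 9 has {2,3,4,6,7}; box has {1,2,3,5,6,7}; main diagonal has {1,2,5,6,7,8} → only 9 remains.
A1 = 3: row 1 has {1,2,4,5,6,7,9}; col 1 has {1,2,4,5,9}; box has {1,2,4,5,6,7,8,9}; main diagonal has {1,2,5,6,7,8,9} → only 3 remains.
D1 = 8: row 1 has {1,2,3,4,5,6,7,9}; col 4 has {1,2,7,9}; box has {1,2,3,4,5,6,7,9} → only 8 remains.
A4 = 7: row 4 has {2,5,6,9}; col 1 has {1,2,3,4,5,9}; box has {1,2,3,4,5,6,8,9} → only 7 remains.
D4 = 4: row 4 has {2,5,6,7,9}; col 4 has {1,2,7,8,9}; box has {1,2,5,7,9}; main diagonal has {1,2,3,5,6,7,8,9} → only 4 remains.
F4 = 8: row 4 has {2,4,5,6,7,9}; col 6 has {1,2,3,4,5,9}; box has {1,2,4,5,7,9}; anti-diagonal has {1,2,3,4,5,6,7,9} → only 8 remains.
H4 = 3: row 4 has {2,4,5,6,7,8,9}; col 8 has {1,2,5,6,7,9}; box has {2,4,6,7,9} → only 3 remains.
J4 = 1: row 4 has {2,3,4,5,6,7,8,9}; col 9 has {2,3,4,6,7,9}; box has {2,3,4,6,7,9} → only 1 remains.
F5 = 6: row 5 has {1,2,4,7,9}; col 6 has {1,2,3,4,5,8,9}; box has {1,2,4,5,7,8,9} → only 6 remains.
H5 = 8: row 5 has {1,2,4,6,7,9}; col 8 has {1,2,3,5,6,7,9}; box has {1,2,3,4,6,7,9} → only 8 remains.
J5 = 5: row 5 has {1,2,4,6,7,8,9}; col 9 has {1,2,3,4,6,7,9}; box has {1,2,3,4,6,7,8,9} → only 5 remains.
A7 = 8: row 7 has {1,2,3,5,6,9}; col 1 has {1,2,3,4,5,7,9}; box has {1,2,3,4,5,7,9} → only 8 remains.
F7 = 7: row 7 has {1,2,3,5,6,8,9}; col 6 has {1,2,3,4,5,6,8,9}; box has {1,2,3,4,8,9} → only 7 remains.
H7 = 4: row 7 has {1,2,3,5,6,7,8,9}; col 8 has {1,2,3,5,6,7,8,9}; box has {1,2,3,5,6,7,9} → only 4 remains.
A8 = 6: row 8 has {1,2,3,4,7,9}; col 1 has {1,2,3,4,5,7,8,9}; box has {1,2,3,4,5,7,8,9} → only 6 remains.
D8 = 5: row 8 has {1,2,3,4,6,7,9}; col 4 has {1,2,4,7,8,9}; box has {1,2,3,4,7,8,9} → only 5 remains.
J8 = 8: row 8 has {1,2,3,4,5,6,7,9}; col 9 has {1,2,3,4,5,6,7,9}; box has {1,2,3,4,5,6,7,9} → only 8 remains.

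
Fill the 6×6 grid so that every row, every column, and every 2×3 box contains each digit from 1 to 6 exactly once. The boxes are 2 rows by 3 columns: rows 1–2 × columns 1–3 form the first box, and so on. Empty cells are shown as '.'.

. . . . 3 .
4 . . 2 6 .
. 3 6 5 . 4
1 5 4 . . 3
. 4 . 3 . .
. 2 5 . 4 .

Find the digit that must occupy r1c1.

r2c2 = 1: row 2 has {2,4,6}; col 2 has {2,3,4,5}; box has {4} → only 1 remains.
r2c3 = 3: row 2 has {1,2,4,6}; col 3 has {4,5,6}; box has {1,4} → only 3 remains.
r2c6 = 5: row 2 has {1,2,3,4,6}; col 6 has {3,4}; box has {2,3,6} → only 5 remains.
r3c1 = 2: row 3 has {3,4,5,6}; col 1 has {1,4}; box has {1,3,4,5,6} → only 2 remains.
r3c5 = 1: row 3 has {2,3,4,5,6}; col 5 has {3,4,6}; box has {3,4,5} → only 1 remains.
r4c4 = 6: row 4 has {1,3,4,5}; col 4 has {2,3,5}; box has {1,3,4,5} → only 6 remains.
r4c5 = 2: row 4 has {1,3,4,5,6}; col 5 has {1,3,4,6}; box has {1,3,4,5,6} → only 2 remains.
r5c1 = 6: row 5 has {3,4}; col 1 has {1,2,4}; box has {2,4,5} → only 6 remains.
r5c3 = 1: row 5 has {3,4,6}; col 3 has {3,4,5,6}; box has {2,4,5,6} → only 1 remains.
r5c5 = 5: row 5 has {1,3,4,6}; col 5 has {1,2,3,4,6}; box has {3,4} → only 5 remains.
r5c6 = 2: row 5 has {1,3,4,5,6}; col 6 has {3,4,5}; box has {3,4,5} → only 2 remains.
r6c1 = 3: row 6 has {2,4,5}; col 1 has {1,2,4,6}; box has {1,2,4,5,6} → only 3 remains.
r6c4 = 1: row 6 has {2,3,4,5}; col 4 has {2,3,5,6}; box has {2,3,4,5} → only 1 remains.
r6c6 = 6: row 6 has {1,2,3,4,5}; col 6 has {2,3,4,5}; box has {1,2,3,4,5} → only 6 remains.
r1c1 = 5: row 1 has {3}; col 1 has {1,2,3,4,6}; box has {1,3,4} → only 5 remains.

5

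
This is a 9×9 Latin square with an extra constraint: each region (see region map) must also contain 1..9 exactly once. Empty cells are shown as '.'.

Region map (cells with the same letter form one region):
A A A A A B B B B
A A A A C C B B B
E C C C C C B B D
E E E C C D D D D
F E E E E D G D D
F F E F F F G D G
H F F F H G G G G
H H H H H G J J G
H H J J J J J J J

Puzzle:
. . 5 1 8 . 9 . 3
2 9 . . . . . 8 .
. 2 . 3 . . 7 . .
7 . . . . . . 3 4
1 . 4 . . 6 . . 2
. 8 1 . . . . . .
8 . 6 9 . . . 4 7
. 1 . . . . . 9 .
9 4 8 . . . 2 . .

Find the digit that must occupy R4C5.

1

R3C3 = 9 (sole candidate).
R4C3 = 2 (sole candidate).
R1C2 = 7 (hidden single in row 1).
R2C3 = 3 (sole candidate).
R8C3 = 7 (sole candidate).
R4C6 = 9 (hidden single in row 4).
R5C8 = 7 (hidden single in row 5).
R5C5 = 9 (hidden single in row 5).
R6C8 = 5 (sole candidate).
R6C9 = 9 (hidden single in row 6).
R6C7 = 6 (hidden single in row 6).
R8C7 = 4 (hidden single in row 8).
R4C2 = 6 (hidden single in column 2).
R3C1 = 5 (sole candidate).
R5C2 = 3 (sole candidate).
R5C4 = 8 (sole candidate).
R5C7 = 5 (sole candidate).
R7C2 = 5 (sole candidate).
R8C9 = 8 (sole candidate).
R2C7 = 1 (sole candidate).
R3C8 = 6 (sole candidate).
R3C9 = 1 (sole candidate).
R4C4 = 5 (sole candidate).
R4C5 = 1: row 4 has {2,3,4,5,6,7,9}; col 5 has {8,9}; region has {2,3,5,9} → only 1 remains.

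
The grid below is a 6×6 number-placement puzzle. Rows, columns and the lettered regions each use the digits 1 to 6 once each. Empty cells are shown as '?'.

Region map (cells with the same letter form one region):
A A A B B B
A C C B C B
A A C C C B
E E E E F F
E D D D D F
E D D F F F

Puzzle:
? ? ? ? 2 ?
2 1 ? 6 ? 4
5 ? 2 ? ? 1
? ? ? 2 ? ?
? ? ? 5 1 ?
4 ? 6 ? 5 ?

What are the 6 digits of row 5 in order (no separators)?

R1C4 = 3: row 1 has {2}; col 4 has {2,5,6}; region has {1,2,4,6} → only 3 remains.
R1C6 = 5: row 1 has {2,3}; col 6 has {1,4}; region has {1,2,3,4,6} → only 5 remains.
R2C5 = 3: row 2 has {1,2,4,6}; col 5 has {1,2,5}; region has {1,2} → only 3 remains.
R3C4 = 4: row 3 has {1,2,5}; col 4 has {2,3,5,6}; region has {1,2,3} → only 4 remains.
R3C5 = 6: row 3 has {1,2,4,5}; col 5 has {1,2,3,5}; region has {1,2,3,4} → only 6 remains.
R4C5 = 4: row 4 has {2}; col 5 has {1,2,3,5,6}; region has {5} → only 4 remains.
R6C4 = 1: row 6 has {4,5,6}; col 4 has {2,3,4,5,6}; region has {4,5} → only 1 remains.
R2C3 = 5: row 2 has {1,2,3,4,6}; col 3 has {2,6}; region has {1,2,3,4,6} → only 5 remains.
R3C2 = 3: row 3 has {1,2,4,5,6}; col 2 has {1}; region has {2,5} → only 3 remains.
R6C2 = 2: row 6 has {1,4,5,6}; col 2 has {1,3}; region has {1,5,6} → only 2 remains.
R6C6 = 3: row 6 has {1,2,4,5,6}; col 6 has {1,4,5}; region has {1,4,5} → only 3 remains.
R4C6 = 6: row 4 has {2,4}; col 6 has {1,3,4,5}; region has {1,3,4,5} → only 6 remains.
R5C2 = 4: row 5 has {1,5}; col 2 has {1,2,3}; region has {1,2,5,6} → only 4 remains.
R5C3 = 3: row 5 has {1,4,5}; col 3 has {2,5,6}; region has {1,2,4,5,6} → only 3 remains.
R5C6 = 2: row 5 has {1,3,4,5}; col 6 has {1,3,4,5,6}; region has {1,3,4,5,6} → only 2 remains.
R1C2 = 6: row 1 has {2,3,5}; col 2 has {1,2,3,4}; region has {2,3,5} → only 6 remains.
R4C2 = 5: row 4 has {2,4,6}; col 2 has {1,2,3,4,6}; region has {2,4} → only 5 remains.
R4C3 = 1: row 4 has {2,4,5,6}; col 3 has {2,3,5,6}; region has {2,4,5} → only 1 remains.
R5C1 = 6: row 5 has {1,2,3,4,5}; col 1 has {2,4,5}; region has {1,2,4,5} → only 6 remains.

643512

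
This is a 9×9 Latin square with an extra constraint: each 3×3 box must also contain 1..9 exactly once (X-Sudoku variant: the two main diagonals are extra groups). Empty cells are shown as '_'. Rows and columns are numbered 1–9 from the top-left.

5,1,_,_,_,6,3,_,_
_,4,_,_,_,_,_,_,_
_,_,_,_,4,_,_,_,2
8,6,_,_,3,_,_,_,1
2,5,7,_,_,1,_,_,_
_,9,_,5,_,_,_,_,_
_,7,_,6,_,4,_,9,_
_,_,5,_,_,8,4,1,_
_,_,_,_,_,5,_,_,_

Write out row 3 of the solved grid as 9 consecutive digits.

R4C3 = 4 (sole candidate).
R3C8 = 5: in row 3, 5 can only go here (every other open cell in that row sees a 5).
R2C5 = 5 (hidden single in row 2).
R4C7 = 5 (hidden single in row 4).
R7C9 = 5 (hidden single in row 7).
R9C1 = 4 (hidden single in row 9).
R1C8 = 4 (hidden single in row 1).
R6C9 = 4 (hidden single in row 6).
R5C4 = 4 (hidden single in row 5).
Singles propagation stalls; R3C3 is still open with candidates {3,6,8,9}.
  Try R3C3 = 3: this forces R3C2=8, R6C3=1, R6C1=3; then row 7 has no cell left for 3 — contradiction.
  Try R3C3 = 6: this forces R8C1=6, R6C5=6, R5C5=8; then row 7 has no cell left for 8 — contradiction.
  Try R3C3 = 8: then row 7 has no cell left for 8 — contradiction.
So R3C3 = 9.
R4C6 = 9 (hidden single in row 4).
R8C1 = 9 (hidden single in column 1).
R8C9 = 6 (hidden single in row 8).
R9C3 = 6 (hidden single in row 9).
R9C9 = 3 (hidden single in main diagonal).
R5C5 = 6 (hidden single in main diagonal).
R3C1 = 6: in row 3, 6 can only go here (every other open cell in that row sees a 6).
R2C7 = 6 (hidden single in row 2).
R2C4 = 1 (hidden single in row 2).
R2C9 = 9 (hidden single in row 2).
R5C9 = 8 (sole candidate).
R1C9 = 7 (sole candidate).
R2C8 = 8 (sole candidate).
R3C7 = 1: row 3 has {2,4,5,6,9}; col 7 has {3,4,5,6}; box has {2,3,4,5,6,7,8,9}; anti-diagonal has {4,5,6,7,8,9} → only 1 remains.
R5C7 = 9 (sole candidate).
R5C8 = 3 (sole candidate).
R6C8 = 6 (hidden single in row 6).
R6C5 = 8 (hidden single in row 6).
R7C7 = 8 (hidden single in row 7).
R9C5 = 1 (hidden single in row 9).
R9C2 = 8 (hidden single in row 9).
R3C2 = 3: row 3 has {1,2,4,5,6,9}; col 2 has {1,4,5,6,7,8,9}; box has {1,4,5,6,9} → only 3 remains.
R3C6 = 7: row 3 has {1,2,3,4,5,6,9}; col 6 has {1,4,5,6,8,9}; box has {1,4,5,6} → only 7 remains.
R6C6 = 2 (sole candidate).
R6C7 = 7 (sole candidate).
R7C5 = 2 (sole candidate).
R8C2 = 2 (sole candidate).
R8C5 = 7 (sole candidate).
R9C4 = 9 (sole candidate).
R9C7 = 2 (sole candidate).
R9C8 = 7 (sole candidate).
R1C5 = 9 (sole candidate).
R2C1 = 7 (sole candidate).
R2C3 = 2 (sole candidate).
R2C6 = 3 (sole candidate).
R3C4 = 8: row 3 has {1,2,3,4,5,6,7,9}; col 4 has {1,4,5,6,9}; box has {1,3,4,5,6,7,9} → only 8 remains.

639847152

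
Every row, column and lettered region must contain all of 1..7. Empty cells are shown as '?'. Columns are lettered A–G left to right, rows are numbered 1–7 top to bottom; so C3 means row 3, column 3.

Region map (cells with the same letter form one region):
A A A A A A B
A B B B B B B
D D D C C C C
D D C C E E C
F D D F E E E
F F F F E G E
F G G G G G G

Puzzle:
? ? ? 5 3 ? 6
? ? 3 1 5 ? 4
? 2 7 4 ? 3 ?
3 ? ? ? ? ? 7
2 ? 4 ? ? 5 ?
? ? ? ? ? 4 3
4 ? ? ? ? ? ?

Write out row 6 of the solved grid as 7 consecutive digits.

B2 = 7 (sole candidate).
F2 = 2 (sole candidate).
G5 = 1 (sole candidate).
A2 = 6 (sole candidate).
G3 = 5 (sole candidate).
F4 = 6 (sole candidate).
B5 = 6 (sole candidate).
E5 = 7 (sole candidate).
E6 = 2: row 6 has {3,4}; col 5 has {3,5,7}; region has {1,3,5,6,7} → only 2 remains.
G7 = 2 (sole candidate).
A3 = 1 (sole candidate).
E3 = 6 (sole candidate).
B4 = 5 (sole candidate).
D4 = 2 (sole candidate).
E4 = 4 (sole candidate).
D5 = 3 (sole candidate).
B6 = 1: row 6 has {2,3,4}; col 2 has {2,5,6,7}; region has {2,3,4} → only 1 remains.
B7 = 3 (sole candidate).
E7 = 1 (sole candidate).
F7 = 7 (sole candidate).
A1 = 7 (sole candidate).
B1 = 4 (sole candidate).
F1 = 1 (sole candidate).
C4 = 1 (sole candidate).
A6 = 5: row 6 has {1,2,3,4}; col 1 has {1,2,3,4,6,7}; region has {1,2,3,4} → only 5 remains.
C6 = 6: row 6 has {1,2,3,4,5}; col 3 has {1,3,4,7}; region has {1,2,3,4,5} → only 6 remains.
D6 = 7: row 6 has {1,2,3,4,5,6}; col 4 has {1,2,3,4,5}; region has {1,2,3,4,5,6} → only 7 remains.

5167243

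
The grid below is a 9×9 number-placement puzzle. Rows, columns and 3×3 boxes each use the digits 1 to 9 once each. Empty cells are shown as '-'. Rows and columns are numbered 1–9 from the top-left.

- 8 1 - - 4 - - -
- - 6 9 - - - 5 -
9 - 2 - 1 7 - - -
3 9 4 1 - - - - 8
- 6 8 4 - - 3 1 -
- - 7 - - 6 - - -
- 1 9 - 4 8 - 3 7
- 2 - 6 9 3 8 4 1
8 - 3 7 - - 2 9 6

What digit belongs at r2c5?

r2c6 = 2 (sole candidate).
r4c6 = 5 (sole candidate).
r5c6 = 9 (sole candidate).
r6c2 = 5 (sole candidate).
r6c8 = 2 (sole candidate).
r7c7 = 5 (sole candidate).
r8c3 = 5 (sole candidate).
r9c2 = 4 (sole candidate).
r9c5 = 5 (sole candidate).
r9c6 = 1 (sole candidate).
r3c2 = 3 (sole candidate).
r3c9 = 4 (sole candidate).
r5c1 = 2 (sole candidate).
r5c5 = 7 (sole candidate).
r5c9 = 5 (sole candidate).
r6c1 = 1 (sole candidate).
r6c9 = 9 (sole candidate).
r7c1 = 6 (sole candidate).
r7c4 = 2 (sole candidate).
r8c1 = 7 (sole candidate).
r1c1 = 5 (sole candidate).
r1c4 = 3 (sole candidate).
r1c5 = 6 (sole candidate).
r1c8 = 7 (sole candidate).
r1c9 = 2 (sole candidate).
r2c1 = 4 (sole candidate).
r2c2 = 7 (sole candidate).
r2c5 = 8: row 2 has {2,4,5,6,7,9}; col 5 has {1,4,5,6,7,9}; box has {1,2,3,4,6,7,9} → only 8 remains.

8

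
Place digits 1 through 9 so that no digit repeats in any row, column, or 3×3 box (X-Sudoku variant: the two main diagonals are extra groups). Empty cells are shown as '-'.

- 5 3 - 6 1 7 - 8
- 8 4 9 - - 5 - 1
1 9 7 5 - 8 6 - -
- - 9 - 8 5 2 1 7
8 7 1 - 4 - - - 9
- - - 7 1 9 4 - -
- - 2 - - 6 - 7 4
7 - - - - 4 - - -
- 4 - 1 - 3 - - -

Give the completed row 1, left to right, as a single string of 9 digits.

r1c1 = 2: row 1 has {1,3,5,6,7,8}; col 1 has {1,7,8}; box has {1,3,4,5,7,8,9}; main diagonal has {4,7,8,9} → only 2 remains.
r1c4 = 4: row 1 has {1,2,3,5,6,7,8}; col 4 has {1,5,7,9}; box has {1,5,6,8,9} → only 4 remains.
r1c8 = 9: row 1 has {1,2,3,4,5,6,7,8}; col 8 has {1,7}; box has {1,5,6,7,8} → only 9 remains.

253461798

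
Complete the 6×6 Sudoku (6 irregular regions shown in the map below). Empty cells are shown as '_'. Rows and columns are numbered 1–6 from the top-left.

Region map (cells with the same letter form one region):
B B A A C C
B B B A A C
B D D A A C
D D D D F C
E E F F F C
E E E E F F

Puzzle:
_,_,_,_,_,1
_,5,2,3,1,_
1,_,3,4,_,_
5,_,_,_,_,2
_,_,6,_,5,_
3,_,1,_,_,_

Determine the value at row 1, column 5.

4

row 1, column 3 = 5 (sole candidate).
row 4, column 3 = 4 (sole candidate).
row 4, column 5 = 3 (sole candidate).
row 6, column 6 = 4 (sole candidate).
row 2, column 6 = 6 (sole candidate).
row 3, column 6 = 5 (sole candidate).
row 5, column 6 = 3 (sole candidate).
row 6, column 5 = 2 (sole candidate).
row 1, column 5 = 4: row 1 has {1,5}; col 5 has {1,2,3,5}; region has {1,2,3,5,6} → only 4 remains.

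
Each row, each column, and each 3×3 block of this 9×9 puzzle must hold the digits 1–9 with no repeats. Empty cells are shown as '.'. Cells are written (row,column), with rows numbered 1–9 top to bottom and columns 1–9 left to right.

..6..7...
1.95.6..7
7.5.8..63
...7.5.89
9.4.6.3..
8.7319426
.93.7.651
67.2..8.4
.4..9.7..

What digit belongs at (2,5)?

(2,7) = 2: row 2 has {1,5,6,7,9}; col 7 has {3,4,6,7,8}; box has {3,6,7} → only 2 remains.
(2,8) = 4: row 2 has {1,2,5,6,7,9}; col 8 has {2,5,6,8}; box has {2,3,6,7} → only 4 remains.
(3,2) = 2: row 3 has {3,5,6,7,8}; col 2 has {4,7,9}; box has {1,5,6,7,9} → only 2 remains.
(4,7) = 1: row 4 has {5,7,8,9}; col 7 has {2,3,4,6,7,8}; box has {2,3,4,6,8,9} → only 1 remains.
(5,4) = 8: row 5 has {3,4,6,9}; col 4 has {2,3,5,7}; box has {1,3,5,6,7,9} → only 8 remains.
(5,6) = 2: row 5 has {3,4,6,8,9}; col 6 has {5,6,7,9}; box has {1,3,5,6,7,8,9} → only 2 remains.
(5,8) = 7: row 5 has {2,3,4,6,8,9}; col 8 has {2,4,5,6,8}; box has {1,2,3,4,6,8,9} → only 7 remains.
(5,9) = 5: row 5 has {2,3,4,6,7,8,9}; col 9 has {1,3,4,6,7,9}; box has {1,2,3,4,6,7,8,9} → only 5 remains.
(6,2) = 5: row 6 has {1,2,3,4,6,7,8,9}; col 2 has {2,4,7,9}; box has {4,7,8,9} → only 5 remains.
(7,1) = 2: row 7 has {1,3,5,6,7,9}; col 1 has {1,6,7,8,9}; box has {3,4,6,7,9} → only 2 remains.
(7,4) = 4: row 7 has {1,2,3,5,6,7,9}; col 4 has {2,3,5,7,8}; box has {2,7,9} → only 4 remains.
(7,6) = 8: row 7 has {1,2,3,4,5,6,7,9}; col 6 has {2,5,6,7,9}; box has {2,4,7,9} → only 8 remains.
(8,3) = 1: row 8 has {2,4,6,7,8}; col 3 has {3,4,5,6,7,9}; box has {2,3,4,6,7,9} → only 1 remains.
(8,6) = 3: row 8 has {1,2,4,6,7,8}; col 6 has {2,5,6,7,8,9}; box has {2,4,7,8,9} → only 3 remains.
(8,8) = 9: row 8 has {1,2,3,4,6,7,8}; col 8 has {2,4,5,6,7,8}; box has {1,4,5,6,7,8} → only 9 remains.
(9,1) = 5: row 9 has {4,7,9}; col 1 has {1,2,6,7,8,9}; box has {1,2,3,4,6,7,9} → only 5 remains.
(9,3) = 8: row 9 has {4,5,7,9}; col 3 has {1,3,4,5,6,7,9}; box has {1,2,3,4,5,6,7,9} → only 8 remains.
(9,6) = 1: row 9 has {4,5,7,8,9}; col 6 has {2,3,5,6,7,8,9}; box has {2,3,4,7,8,9} → only 1 remains.
(9,8) = 3: row 9 has {1,4,5,7,8,9}; col 8 has {2,4,5,6,7,8,9}; box has {1,4,5,6,7,8,9} → only 3 remains.
(9,9) = 2: row 9 has {1,3,4,5,7,8,9}; col 9 has {1,3,4,5,6,7,9}; box has {1,3,4,5,6,7,8,9} → only 2 remains.
(1,8) = 1: row 1 has {6,7}; col 8 has {2,3,4,5,6,7,8,9}; box has {2,3,4,6,7} → only 1 remains.
(1,9) = 8: row 1 has {1,6,7}; col 9 has {1,2,3,4,5,6,7,9}; box has {1,2,3,4,6,7} → only 8 remains.
(2,5) = 3: row 2 has {1,2,4,5,6,7,9}; col 5 has {1,6,7,8,9}; box has {5,6,7,8} → only 3 remains.

3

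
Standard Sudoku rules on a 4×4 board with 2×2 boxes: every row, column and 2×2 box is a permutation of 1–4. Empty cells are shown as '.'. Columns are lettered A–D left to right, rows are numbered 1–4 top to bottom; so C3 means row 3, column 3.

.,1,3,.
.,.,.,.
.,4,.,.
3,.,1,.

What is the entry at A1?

4

C3 = 2 (sole candidate).
D3 = 3 (sole candidate).
B4 = 2 (sole candidate).
D4 = 4 (sole candidate).
D1 = 2 (sole candidate).
B2 = 3 (sole candidate).
C2 = 4 (sole candidate).
D2 = 1 (sole candidate).
A3 = 1 (sole candidate).
A1 = 4: row 1 has {1,2,3}; col 1 has {1,3}; box has {1,3} → only 4 remains.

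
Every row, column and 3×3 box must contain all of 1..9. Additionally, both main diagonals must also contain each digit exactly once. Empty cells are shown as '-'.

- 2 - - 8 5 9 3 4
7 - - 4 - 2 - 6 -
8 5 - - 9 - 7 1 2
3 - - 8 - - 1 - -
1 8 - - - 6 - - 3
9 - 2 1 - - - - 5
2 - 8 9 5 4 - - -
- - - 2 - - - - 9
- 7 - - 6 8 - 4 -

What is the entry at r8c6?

r1c1 = 6 (sole candidate).
r1c3 = 1 (sole candidate).
r1c4 = 7 (sole candidate).
r2c9 = 8 (sole candidate).
r3c6 = 3 (sole candidate).
r4c6 = 9 (sole candidate).
r5c4 = 5 (sole candidate).
r5c5 = 2 (sole candidate).
r5c7 = 4 (sole candidate).
r6c6 = 7 (sole candidate).
r6c8 = 8 (sole candidate).
r7c7 = 3 (sole candidate).
r7c8 = 7 (sole candidate).
r8c2 = 3 (sole candidate).
r8c6 = 1: row 8 has {2,3,9}; col 6 has {2,3,4,5,6,7,8,9}; box has {2,4,5,6,8,9} → only 1 remains.

1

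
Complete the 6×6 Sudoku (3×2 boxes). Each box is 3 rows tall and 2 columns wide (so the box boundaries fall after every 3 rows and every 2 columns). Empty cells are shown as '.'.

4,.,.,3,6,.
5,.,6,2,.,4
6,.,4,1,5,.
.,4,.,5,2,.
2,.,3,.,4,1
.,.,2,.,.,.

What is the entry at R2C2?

R1C3 = 5: row 1 has {3,4,6}; col 3 has {2,3,4,6}; box has {1,2,3,4,6} → only 5 remains.
R1C6 = 2: row 1 has {3,4,5,6}; col 6 has {1,4}; box has {4,5,6} → only 2 remains.
R3C6 = 3: row 3 has {1,4,5,6}; col 6 has {1,2,4}; box has {2,4,5,6} → only 3 remains.
R4C3 = 1: row 4 has {2,4,5}; col 3 has {2,3,4,5,6}; box has {2,3,5} → only 1 remains.
R4C6 = 6: row 4 has {1,2,4,5}; col 6 has {1,2,3,4}; box has {1,2,4} → only 6 remains.
R5C4 = 6: row 5 has {1,2,3,4}; col 4 has {1,2,3,5}; box has {1,2,3,5} → only 6 remains.
R6C4 = 4: row 6 has {2}; col 4 has {1,2,3,5,6}; box has {1,2,3,5,6} → only 4 remains.
R6C5 = 3: row 6 has {2,4}; col 5 has {2,4,5,6}; box has {1,2,4,6} → only 3 remains.
R6C6 = 5: row 6 has {2,3,4}; col 6 has {1,2,3,4,6}; box has {1,2,3,4,6} → only 5 remains.
R1C2 = 1: row 1 has {2,3,4,5,6}; col 2 has {4}; box has {4,5,6} → only 1 remains.
R2C2 = 3: row 2 has {2,4,5,6}; col 2 has {1,4}; box has {1,4,5,6} → only 3 remains.

3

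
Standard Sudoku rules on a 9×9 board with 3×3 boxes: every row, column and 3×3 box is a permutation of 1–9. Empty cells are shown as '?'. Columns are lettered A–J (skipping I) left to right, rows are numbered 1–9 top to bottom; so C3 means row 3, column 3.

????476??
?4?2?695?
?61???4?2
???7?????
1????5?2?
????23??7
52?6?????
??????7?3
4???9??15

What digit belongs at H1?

3

G7 = 8: row 7 has {2,5,6}; col 7 has {4,6,7,9}; box has {1,3,5,7} → only 8 remains.
G9 = 2: row 9 has {1,4,5,9}; col 7 has {4,6,7,8,9}; box has {1,3,5,7,8} → only 2 remains.
G5 = 3: row 5 has {1,2,5}; col 7 has {2,4,6,7,8,9}; box has {2,7} → only 3 remains.
F9 = 8: row 9 has {1,2,4,5,9}; col 6 has {3,5,6,7}; box has {6,9} → only 8 remains.
F3 = 9: row 3 has {1,2,4,6}; col 6 has {3,5,6,7,8}; box has {2,4,6,7} → only 9 remains.
D9 = 3: row 9 has {1,2,4,5,8,9}; col 4 has {2,6,7}; box has {6,8,9} → only 3 remains.
B9 = 7: row 9 has {1,2,3,4,5,8,9}; col 2 has {2,4,6}; box has {2,4,5} → only 7 remains.
C9 = 6: row 9 has {1,2,3,4,5,7,8,9}; col 3 has {1}; box has {2,4,5,7} → only 6 remains.
C5 = 7: in row 5, 7 can only go here (every other open cell in that row sees a 7).
A2 = 7: in row 2, 7 can only go here (every other open cell in that row sees a 7).
H3 = 7: in row 3, 7 can only go here (every other open cell in that row sees a 7).
C7 = 3: in row 7, 3 can only go here (every other open cell in that row sees a 3).
E7 = 7: in row 7, 7 can only go here (every other open cell in that row sees a 7).
C2 = 8: row 2 has {2,4,5,6,7,9}; col 3 has {1,3,6,7}; box has {1,4,6,7} → only 8 remains.
J2 = 1: row 2 has {2,4,5,6,7,8,9}; col 9 has {2,3,5,7}; box has {2,4,5,6,7,9} → only 1 remains.
A3 = 3: row 3 has {1,2,4,6,7,9}; col 1 has {1,4,5,7}; box has {1,4,6,7,8} → only 3 remains.
C8 = 9: row 8 has {3,7}; col 3 has {1,3,6,7,8}; box has {2,3,4,5,6,7} → only 9 remains.
J1 = 8: row 1 has {4,6,7}; col 9 has {1,2,3,5,7}; box has {1,2,4,5,6,7,9} → only 8 remains.
E2 = 3: row 2 has {1,2,4,5,6,7,8,9}; col 5 has {2,4,7,9}; box has {2,4,6,7,9} → only 3 remains.
A8 = 8: row 8 has {3,7,9}; col 1 has {1,3,4,5,7}; box has {2,3,4,5,6,7,9} → only 8 remains.
B8 = 1: row 8 has {3,7,8,9}; col 2 has {2,4,6,7}; box has {2,3,4,5,6,7,8,9} → only 1 remains.
E8 = 5: row 8 has {1,3,7,8,9}; col 5 has {2,3,4,7,9}; box has {3,6,7,8,9} → only 5 remains.
H1 = 3: row 1 has {4,6,7,8}; col 8 has {1,2,5,7}; box has {1,2,4,5,6,7,8,9} → only 3 remains.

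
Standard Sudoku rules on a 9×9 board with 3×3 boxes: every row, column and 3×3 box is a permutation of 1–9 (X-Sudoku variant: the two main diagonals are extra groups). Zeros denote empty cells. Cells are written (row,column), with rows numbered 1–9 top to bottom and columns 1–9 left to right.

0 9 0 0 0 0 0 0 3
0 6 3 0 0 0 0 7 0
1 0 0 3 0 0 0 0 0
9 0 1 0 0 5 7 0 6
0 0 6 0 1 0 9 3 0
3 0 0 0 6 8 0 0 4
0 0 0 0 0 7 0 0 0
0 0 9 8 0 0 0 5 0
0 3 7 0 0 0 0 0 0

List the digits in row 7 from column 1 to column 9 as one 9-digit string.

(4,5) = 3 (hidden single in row 4).
(6,2) = 7 (hidden single in row 6).
(6,4) = 9 (hidden single in row 6).
(3,5) = 7 (hidden single in row 3).
(1,1) = 7 (hidden single in row 1).
(5,4) = 7 (hidden single in row 5).
(7,7) = 3: in row 7, 3 can only go here (every other open cell in that row sees a 3).
(8,6) = 3 (hidden single in row 8).
(8,9) = 7 (hidden single in row 8).
(8,7) = 1 (hidden single in row 8).
(6,8) = 1 (hidden single in row 6).
(8,1) = 6 (hidden single in row 8).
(7,2) = 1: in column 2, 1 can only go here (every other open cell in that column sees a 1).
(2,9) = 1 (hidden single in column 9).
(7,1) = 5: in box 7, 5 can only go here (every other open cell in that box sees a 5).
(9,9) = 9 (hidden single in main diagonal).
(7,5) = 9: in row 7, 9 can only go here (every other open cell in that row sees a 9).
(2,6) = 9 (hidden single in row 2).
(3,8) = 9 (hidden single in row 3).
(3,7) = 6 (hidden single in anti-diagonal).
Singles propagation stalls; (7,9) is still open with candidates {2,8}.
  Try (7,9) = 8: this forces (3,2)=8; then column 3 has no cell left for 8 — contradiction.
So (7,9) = 2.
Singles propagation stalls; (7,3) is still open with candidates {4,8}.
  Try (7,3) = 4: this forces (3,3)=2, (3,6)=4, (4,4)=4, (5,6)=2, (6,3)=5, (6,7)=2, (7,4)=6, (7,8)=8; then (4,8) has no candidate left — contradiction.
So (7,3) = 8.
Singles propagation stalls before every target cell is settled. Branch on (3,9) (candidates {5,8}).
  Try (3,9) = 5: this forces (5,9)=8, (4,8)=2, (6,7)=5, (4,4)=4, (5,6)=2, (6,3)=2; then (3,3) has no candidate left — contradiction.
So (3,9) = 8.
(5,9) = 5 (sole candidate).
(6,7) = 2 (sole candidate).
(4,8) = 8 (sole candidate).
(6,3) = 5 (sole candidate).
(1,5) = 8 (hidden single in row 1).
(2,1) = 8 (hidden single in row 2).
(3,2) = 5 (hidden single in row 3).
(5,2) = 8 (hidden single in row 5).
(9,7) = 8 (hidden single in row 9).
(1,8) = 2 (hidden single in column 8).
(1,3) = 4 (sole candidate).
(1,7) = 5 (sole candidate).
(2,7) = 4 (sole candidate).
(3,3) = 2 (sole candidate).
(3,6) = 4 (sole candidate).
(4,4) = 4 (sole candidate).
(5,6) = 2 (sole candidate).
(7,4) = 6: row 7 has {1,2,3,5,7,8,9}; col 4 has {3,4,7,8,9}; box has {3,7,8,9} → only 6 remains.
(7,8) = 4: row 7 has {1,2,3,5,6,7,8,9}; col 8 has {1,2,3,5,7,8,9}; box has {1,2,3,5,7,8,9} → only 4 remains.

518697342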